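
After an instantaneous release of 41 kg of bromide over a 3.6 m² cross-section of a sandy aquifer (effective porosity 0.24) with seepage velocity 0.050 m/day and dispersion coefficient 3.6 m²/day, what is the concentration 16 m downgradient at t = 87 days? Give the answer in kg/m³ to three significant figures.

For an instantaneous plane source, C(x,t) = M/(n_e·A·√(4πDt)) · exp(−(x−vt)²/(4Dt)), with n_e·A the pore (flow) area.
Plume center vt = 0.050 × 87 = 4.35 m, so the well at 16 m is 11.65 m downgradient of the peak.
√(4πDt) = 62.74 m, giving peak height M/(n_e·A·√(4πDt)) = 41/(0.24 × 3.6 × 62.74) = 0.7564 kg/m³.
(x−vt)²/(4Dt) = (11.65)²/(4 × 3.6 × 87) = 0.1083; exp(−0.1083) = 0.8974.
C = 0.7564 × 0.8974 = 0.679 kg/m³.

0.679 kg/m³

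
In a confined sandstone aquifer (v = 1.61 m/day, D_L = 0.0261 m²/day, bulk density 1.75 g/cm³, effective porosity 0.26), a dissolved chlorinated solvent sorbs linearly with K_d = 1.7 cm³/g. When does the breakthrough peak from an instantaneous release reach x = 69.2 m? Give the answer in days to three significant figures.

535 days

Retardation factor R = 1 + ρ_b·K_d/n = 1 + 1.75 × 1.7/0.26 = 12.44.
Sorption retards both mechanisms: v_R = v/R = 0.1294 m/day, D_R = D/R = 0.002098 m²/day.
Peak time from v_R²t² + 2D_R t − x² = 0: t = (√(D_R² + v_R²x²) − D_R)/v_R².
√(D_R² + v_R²x²) = √(0.002098² + 0.1294² × 69.2²) = 8.954; v_R² = 0.01674.
t = (8.954 − 0.002098)/0.01674 = 535 days.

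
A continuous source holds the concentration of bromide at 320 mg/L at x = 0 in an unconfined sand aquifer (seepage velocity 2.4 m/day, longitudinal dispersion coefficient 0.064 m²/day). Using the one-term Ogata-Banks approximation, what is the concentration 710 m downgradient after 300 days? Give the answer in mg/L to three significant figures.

303 mg/L

For a continuous step input, C/C₀ ≈ ½·erfc((x−vt)/(2√(Dt))).
vt = 2.4 × 300 = 720 m and 2√(Dt) = 2√(0.064 × 300) = 8.764 m.
Argument (x−vt)/(2√(Dt)) = (710 − 720)/8.764 = -1.141; ½·erfc(-1.141) = 0.9467.
C = 320 × 0.9467 = 303 mg/L.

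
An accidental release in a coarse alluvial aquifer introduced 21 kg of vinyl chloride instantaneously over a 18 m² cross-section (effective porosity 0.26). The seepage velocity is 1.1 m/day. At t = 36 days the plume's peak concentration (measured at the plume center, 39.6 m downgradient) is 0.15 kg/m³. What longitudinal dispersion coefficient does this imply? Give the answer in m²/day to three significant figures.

At the plume center C_max = M/(n_e·A·√(4πDt)), so D = M²/(4πt·(n_e·A·C_max)²).
n_e·A·C_max = 0.26 × 18 × 0.15 = 0.7020 kg/m.
D = 21²/(4π × 36 × 0.7020²) = 1.98 m²/day.

1.98 m²/day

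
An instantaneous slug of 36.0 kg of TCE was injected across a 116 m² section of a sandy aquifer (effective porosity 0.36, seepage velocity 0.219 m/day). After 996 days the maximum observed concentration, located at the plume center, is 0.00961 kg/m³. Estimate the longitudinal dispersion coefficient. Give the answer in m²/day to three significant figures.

0.643 m²/day

At the plume center C_max = M/(n_e·A·√(4πDt)), so D = M²/(4πt·(n_e·A·C_max)²).
n_e·A·C_max = 0.36 × 116 × 0.00961 = 0.4013 kg/m.
D = 36.0²/(4π × 996 × 0.4013²) = 0.643 m²/day.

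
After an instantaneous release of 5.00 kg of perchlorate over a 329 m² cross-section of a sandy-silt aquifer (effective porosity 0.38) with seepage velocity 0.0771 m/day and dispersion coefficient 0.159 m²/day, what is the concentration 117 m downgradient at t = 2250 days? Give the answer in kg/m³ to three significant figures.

6.42e-05 kg/m³

For an instantaneous plane source, C(x,t) = M/(n_e·A·√(4πDt)) · exp(−(x−vt)²/(4Dt)), with n_e·A the pore (flow) area.
Plume center vt = 0.0771 × 2250 = 173.475 m, so the well at 117 m is 56.475 m upgradient of the peak.
√(4πDt) = 67.05 m, giving peak height M/(n_e·A·√(4πDt)) = 5.00/(0.38 × 329 × 67.05) = 0.0005965 kg/m³.
(x−vt)²/(4Dt) = (-56.475)²/(4 × 0.159 × 2250) = 2.229; exp(−2.229) = 0.1076.
C = 0.0005965 × 0.1076 = 6.42e-05 kg/m³.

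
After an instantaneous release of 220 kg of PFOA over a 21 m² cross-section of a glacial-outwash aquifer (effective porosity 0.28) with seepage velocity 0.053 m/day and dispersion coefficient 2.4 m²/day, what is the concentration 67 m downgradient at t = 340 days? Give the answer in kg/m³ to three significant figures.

For an instantaneous plane source, C(x,t) = M/(n_e·A·√(4πDt)) · exp(−(x−vt)²/(4Dt)), with n_e·A the pore (flow) area.
Plume center vt = 0.053 × 340 = 18.02 m, so the well at 67 m is 48.98 m downgradient of the peak.
√(4πDt) = 101.3 m, giving peak height M/(n_e·A·√(4πDt)) = 220/(0.28 × 21 × 101.3) = 0.3693 kg/m³.
(x−vt)²/(4Dt) = (48.98)²/(4 × 2.4 × 340) = 0.7350; exp(−0.7350) = 0.4795.
C = 0.3693 × 0.4795 = 0.177 kg/m³.

0.177 kg/m³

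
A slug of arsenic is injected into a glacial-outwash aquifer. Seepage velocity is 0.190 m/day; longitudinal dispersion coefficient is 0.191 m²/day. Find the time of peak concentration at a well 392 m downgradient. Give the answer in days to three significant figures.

For the 1D instantaneous-source solution, setting ∂C/∂t = 0 at fixed x gives v²t² + 2Dt − x² = 0, so t = (√(D² + v²x²) − D)/v².
√(D² + v²x²) = √(0.191² + 0.190² × 392²) = 74.48; v² = 0.0361.
t = (74.48 − 0.191)/0.0361 = 2060 days (vs. the pure-advection estimate x/v = 2060 d).

2060 days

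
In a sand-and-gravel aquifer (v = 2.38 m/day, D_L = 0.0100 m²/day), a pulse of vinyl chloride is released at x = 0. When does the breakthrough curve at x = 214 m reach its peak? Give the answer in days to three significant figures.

89.9 days

For the 1D instantaneous-source solution, setting ∂C/∂t = 0 at fixed x gives v²t² + 2Dt − x² = 0, so t = (√(D² + v²x²) − D)/v².
√(D² + v²x²) = √(0.0100² + 2.38² × 214²) = 509.3; v² = 5.6644.
t = (509.3 − 0.0100)/5.6644 = 89.9 days (vs. the pure-advection estimate x/v = 89.9 d).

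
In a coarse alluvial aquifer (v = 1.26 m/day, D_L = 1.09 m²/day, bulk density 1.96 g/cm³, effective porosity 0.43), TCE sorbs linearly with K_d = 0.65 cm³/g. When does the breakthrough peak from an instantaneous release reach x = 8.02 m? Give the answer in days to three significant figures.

Retardation factor R = 1 + ρ_b·K_d/n = 1 + 1.96 × 0.65/0.43 = 3.963.
Sorption retards both mechanisms: v_R = v/R = 0.3179 m/day, D_R = D/R = 0.2750 m²/day.
Peak time from v_R²t² + 2D_R t − x² = 0: t = (√(D_R² + v_R²x²) − D_R)/v_R².
√(D_R² + v_R²x²) = √(0.2750² + 0.3179² × 8.02²) = 2.564; v_R² = 0.1011.
t = (2.564 − 0.2750)/0.1011 = 22.6 days.

22.6 days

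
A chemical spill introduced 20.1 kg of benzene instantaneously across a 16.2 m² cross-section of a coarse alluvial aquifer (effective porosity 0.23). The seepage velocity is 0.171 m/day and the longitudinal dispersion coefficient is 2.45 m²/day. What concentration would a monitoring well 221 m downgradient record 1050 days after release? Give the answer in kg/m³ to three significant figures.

For an instantaneous plane source, C(x,t) = M/(n_e·A·√(4πDt)) · exp(−(x−vt)²/(4Dt)), with n_e·A the pore (flow) area.
Plume center vt = 0.171 × 1050 = 179.55 m, so the well at 221 m is 41.45 m downgradient of the peak.
√(4πDt) = 179.8 m, giving peak height M/(n_e·A·√(4πDt)) = 20.1/(0.23 × 16.2 × 179.8) = 0.03000 kg/m³.
(x−vt)²/(4Dt) = (41.45)²/(4 × 2.45 × 1050) = 0.1670; exp(−0.1670) = 0.8462.
C = 0.03000 × 0.8462 = 0.0254 kg/m³.

0.0254 kg/m³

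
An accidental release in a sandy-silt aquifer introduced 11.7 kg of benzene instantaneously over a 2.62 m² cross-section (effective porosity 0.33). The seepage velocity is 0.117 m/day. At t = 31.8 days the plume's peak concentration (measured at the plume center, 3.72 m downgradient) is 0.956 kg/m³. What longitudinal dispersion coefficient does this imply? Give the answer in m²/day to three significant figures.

0.501 m²/day

At the plume center C_max = M/(n_e·A·√(4πDt)), so D = M²/(4πt·(n_e·A·C_max)²).
n_e·A·C_max = 0.33 × 2.62 × 0.956 = 0.8266 kg/m.
D = 11.7²/(4π × 31.8 × 0.8266²) = 0.501 m²/day.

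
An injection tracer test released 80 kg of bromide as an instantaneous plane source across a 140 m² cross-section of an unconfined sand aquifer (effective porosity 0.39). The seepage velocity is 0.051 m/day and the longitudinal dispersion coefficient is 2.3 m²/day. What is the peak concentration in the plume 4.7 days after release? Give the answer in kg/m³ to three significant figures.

0.126 kg/m³

The peak of an instantaneous 1D plume sits at x = vt; there the Gaussian factor is 1 and C_max = M/(n_e·A·√(4πDt)), where n_e·A is the pore area the mass is dissolved in.
√(4πDt) = √(4π × 2.3 × 4.7) = 11.66 m, so C_max = 80/(0.39 × 140 × 11.66) = 0.126 kg/m³.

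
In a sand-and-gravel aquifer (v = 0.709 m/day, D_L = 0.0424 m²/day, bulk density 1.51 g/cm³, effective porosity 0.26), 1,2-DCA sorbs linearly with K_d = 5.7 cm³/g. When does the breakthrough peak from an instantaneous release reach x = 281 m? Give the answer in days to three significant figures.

Retardation factor R = 1 + ρ_b·K_d/n = 1 + 1.51 × 5.7/0.26 = 34.10.
Sorption retards both mechanisms: v_R = v/R = 0.02079 m/day, D_R = D/R = 0.001243 m²/day.
Peak time from v_R²t² + 2D_R t − x² = 0: t = (√(D_R² + v_R²x²) − D_R)/v_R².
√(D_R² + v_R²x²) = √(0.001243² + 0.02079² × 281²) = 5.842; v_R² = 0.0004322.
t = (5.842 − 0.001243)/0.0004322 = 13500 days.

13500 days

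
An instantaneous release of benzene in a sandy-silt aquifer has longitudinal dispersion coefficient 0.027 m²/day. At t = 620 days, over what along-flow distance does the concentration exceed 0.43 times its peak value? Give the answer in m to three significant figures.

The plume is Gaussian with σ = √(2Dt) = √(2 × 0.027 × 620) = 5.786 m.
C/C_peak = exp(−Δx²/(2σ²)) = 0.43 ⇒ Δx = σ·√(−2 ln 0.43) = 5.786 × 1.299 = 7.516 m.
Width = 2Δx = 15.0 m.

15.0 m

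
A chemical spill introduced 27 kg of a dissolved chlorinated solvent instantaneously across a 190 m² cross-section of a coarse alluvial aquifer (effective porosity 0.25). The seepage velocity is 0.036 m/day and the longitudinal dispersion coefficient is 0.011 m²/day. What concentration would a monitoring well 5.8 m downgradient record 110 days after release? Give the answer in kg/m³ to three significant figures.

For an instantaneous plane source, C(x,t) = M/(n_e·A·√(4πDt)) · exp(−(x−vt)²/(4Dt)), with n_e·A the pore (flow) area.
Plume center vt = 0.036 × 110 = 3.96 m, so the well at 5.8 m is 1.84 m downgradient of the peak.
√(4πDt) = 3.899 m, giving peak height M/(n_e·A·√(4πDt)) = 27/(0.25 × 190 × 3.899) = 0.1458 kg/m³.
(x−vt)²/(4Dt) = (1.84)²/(4 × 0.011 × 110) = 0.6995; exp(−0.6995) = 0.4968.
C = 0.1458 × 0.4968 = 0.0724 kg/m³.

0.0724 kg/m³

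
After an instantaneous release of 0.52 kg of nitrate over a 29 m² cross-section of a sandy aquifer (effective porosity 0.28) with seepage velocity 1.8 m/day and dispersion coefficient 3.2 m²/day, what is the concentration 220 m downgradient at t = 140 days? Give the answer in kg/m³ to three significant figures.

For an instantaneous plane source, C(x,t) = M/(n_e·A·√(4πDt)) · exp(−(x−vt)²/(4Dt)), with n_e·A the pore (flow) area.
Plume center vt = 1.8 × 140 = 252 m, so the well at 220 m is 32 m upgradient of the peak.
√(4πDt) = 75.03 m, giving peak height M/(n_e·A·√(4πDt)) = 0.52/(0.28 × 29 × 75.03) = 0.0008535 kg/m³.
(x−vt)²/(4Dt) = (-32)²/(4 × 3.2 × 140) = 0.5714; exp(−0.5714) = 0.5647.
C = 0.0008535 × 0.5647 = 0.000482 kg/m³.

0.000482 kg/m³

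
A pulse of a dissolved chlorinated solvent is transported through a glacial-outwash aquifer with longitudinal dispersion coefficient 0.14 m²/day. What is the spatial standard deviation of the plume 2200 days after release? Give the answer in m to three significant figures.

Dispersive spreading gives a Gaussian with σ² = 2Dt; advection only shifts the center.
σ = √(2 × 0.14 × 2200) = 24.8 m.

24.8 m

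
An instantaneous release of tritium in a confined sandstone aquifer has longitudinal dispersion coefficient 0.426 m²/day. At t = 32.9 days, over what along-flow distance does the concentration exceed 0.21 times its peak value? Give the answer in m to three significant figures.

18.7 m

The plume is Gaussian with σ = √(2Dt) = √(2 × 0.426 × 32.9) = 5.294 m.
C/C_peak = exp(−Δx²/(2σ²)) = 0.21 ⇒ Δx = σ·√(−2 ln 0.21) = 5.294 × 1.767 = 9.354 m.
Width = 2Δx = 18.7 m.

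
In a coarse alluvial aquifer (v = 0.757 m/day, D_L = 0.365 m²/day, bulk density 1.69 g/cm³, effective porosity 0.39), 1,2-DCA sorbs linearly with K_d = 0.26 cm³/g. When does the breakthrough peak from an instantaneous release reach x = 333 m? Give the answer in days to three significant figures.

Retardation factor R = 1 + ρ_b·K_d/n = 1 + 1.69 × 0.26/0.39 = 2.127.
Sorption retards both mechanisms: v_R = v/R = 0.3559 m/day, D_R = D/R = 0.1716 m²/day.
Peak time from v_R²t² + 2D_R t − x² = 0: t = (√(D_R² + v_R²x²) − D_R)/v_R².
√(D_R² + v_R²x²) = √(0.1716² + 0.3559² × 333²) = 118.5; v_R² = 0.1267.
t = (118.5 − 0.1716)/0.1267 = 934 days.

934 days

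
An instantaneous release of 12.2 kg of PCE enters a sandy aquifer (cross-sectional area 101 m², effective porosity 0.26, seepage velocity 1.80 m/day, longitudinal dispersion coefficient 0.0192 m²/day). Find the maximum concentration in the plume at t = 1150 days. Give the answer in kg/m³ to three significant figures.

0.0279 kg/m³

The peak of an instantaneous 1D plume sits at x = vt; there the Gaussian factor is 1 and C_max = M/(n_e·A·√(4πDt)), where n_e·A is the pore area the mass is dissolved in.
√(4πDt) = √(4π × 0.0192 × 1150) = 16.66 m, so C_max = 12.2/(0.26 × 101 × 16.66) = 0.0279 kg/m³.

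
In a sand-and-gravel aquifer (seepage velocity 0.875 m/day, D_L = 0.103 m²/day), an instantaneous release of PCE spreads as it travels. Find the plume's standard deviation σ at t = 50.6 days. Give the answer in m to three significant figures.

Dispersive spreading gives a Gaussian with σ² = 2Dt; advection only shifts the center.
σ = √(2 × 0.103 × 50.6) = 3.23 m.

3.23 m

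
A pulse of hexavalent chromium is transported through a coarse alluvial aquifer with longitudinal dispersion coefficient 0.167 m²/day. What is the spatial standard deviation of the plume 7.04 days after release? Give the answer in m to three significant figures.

Dispersive spreading gives a Gaussian with σ² = 2Dt; advection only shifts the center.
σ = √(2 × 0.167 × 7.04) = 1.53 m.

1.53 m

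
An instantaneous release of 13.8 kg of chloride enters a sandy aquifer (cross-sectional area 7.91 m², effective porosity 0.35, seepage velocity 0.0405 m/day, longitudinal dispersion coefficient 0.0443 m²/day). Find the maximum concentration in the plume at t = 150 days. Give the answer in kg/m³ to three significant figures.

0.545 kg/m³

The peak of an instantaneous 1D plume sits at x = vt; there the Gaussian factor is 1 and C_max = M/(n_e·A·√(4πDt)), where n_e·A is the pore area the mass is dissolved in.
√(4πDt) = √(4π × 0.0443 × 150) = 9.138 m, so C_max = 13.8/(0.35 × 7.91 × 9.138) = 0.545 kg/m³.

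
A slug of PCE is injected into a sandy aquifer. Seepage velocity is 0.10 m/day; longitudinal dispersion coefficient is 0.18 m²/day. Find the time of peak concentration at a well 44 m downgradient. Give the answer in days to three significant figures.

For the 1D instantaneous-source solution, setting ∂C/∂t = 0 at fixed x gives v²t² + 2Dt − x² = 0, so t = (√(D² + v²x²) − D)/v².
√(D² + v²x²) = √(0.18² + 0.10² × 44²) = 4.404; v² = 0.01.
t = (4.404 − 0.18)/0.01 = 422 days (vs. the pure-advection estimate x/v = 440 d).

422 days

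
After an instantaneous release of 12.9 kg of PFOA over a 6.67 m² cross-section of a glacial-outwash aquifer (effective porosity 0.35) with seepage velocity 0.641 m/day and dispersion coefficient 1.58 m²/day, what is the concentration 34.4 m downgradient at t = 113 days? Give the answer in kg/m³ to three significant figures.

0.0154 kg/m³

For an instantaneous plane source, C(x,t) = M/(n_e·A·√(4πDt)) · exp(−(x−vt)²/(4Dt)), with n_e·A the pore (flow) area.
Plume center vt = 0.641 × 113 = 72.433 m, so the well at 34.4 m is 38.033 m upgradient of the peak.
√(4πDt) = 47.37 m, giving peak height M/(n_e·A·√(4πDt)) = 12.9/(0.35 × 6.67 × 47.37) = 0.1167 kg/m³.
(x−vt)²/(4Dt) = (-38.033)²/(4 × 1.58 × 113) = 2.025; exp(−2.025) = 0.1320.
C = 0.1167 × 0.1320 = 0.0154 kg/m³.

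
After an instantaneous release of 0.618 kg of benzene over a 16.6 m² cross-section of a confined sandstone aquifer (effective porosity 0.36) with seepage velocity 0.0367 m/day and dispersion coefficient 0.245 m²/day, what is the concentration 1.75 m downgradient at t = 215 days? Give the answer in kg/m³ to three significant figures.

0.00336 kg/m³

For an instantaneous plane source, C(x,t) = M/(n_e·A·√(4πDt)) · exp(−(x−vt)²/(4Dt)), with n_e·A the pore (flow) area.
Plume center vt = 0.0367 × 215 = 7.8905 m, so the well at 1.75 m is 6.1405 m upgradient of the peak.
√(4πDt) = 25.73 m, giving peak height M/(n_e·A·√(4πDt)) = 0.618/(0.36 × 16.6 × 25.73) = 0.004019 kg/m³.
(x−vt)²/(4Dt) = (-6.1405)²/(4 × 0.245 × 215) = 0.1790; exp(−0.1790) = 0.8361.
C = 0.004019 × 0.8361 = 0.00336 kg/m³.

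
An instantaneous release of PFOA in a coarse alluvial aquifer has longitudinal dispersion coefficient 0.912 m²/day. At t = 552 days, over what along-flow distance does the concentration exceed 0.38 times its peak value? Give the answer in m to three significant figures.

88.3 m

The plume is Gaussian with σ = √(2Dt) = √(2 × 0.912 × 552) = 31.73 m.
C/C_peak = exp(−Δx²/(2σ²)) = 0.38 ⇒ Δx = σ·√(−2 ln 0.38) = 31.73 × 1.391 = 44.14 m.
Width = 2Δx = 88.3 m.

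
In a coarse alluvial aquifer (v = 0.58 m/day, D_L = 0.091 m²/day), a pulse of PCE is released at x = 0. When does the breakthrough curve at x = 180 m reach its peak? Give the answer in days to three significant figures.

310 days

For the 1D instantaneous-source solution, setting ∂C/∂t = 0 at fixed x gives v²t² + 2Dt − x² = 0, so t = (√(D² + v²x²) − D)/v².
√(D² + v²x²) = √(0.091² + 0.58² × 180²) = 104.4; v² = 0.3364.
t = (104.4 − 0.091)/0.3364 = 310 days (vs. the pure-advection estimate x/v = 310 d).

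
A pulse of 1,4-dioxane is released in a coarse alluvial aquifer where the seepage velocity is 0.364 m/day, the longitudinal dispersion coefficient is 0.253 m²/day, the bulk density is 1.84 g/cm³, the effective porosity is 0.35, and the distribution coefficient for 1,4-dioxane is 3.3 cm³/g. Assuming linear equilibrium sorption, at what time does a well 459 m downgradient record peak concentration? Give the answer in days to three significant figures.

Retardation factor R = 1 + ρ_b·K_d/n = 1 + 1.84 × 3.3/0.35 = 18.35.
Sorption retards both mechanisms: v_R = v/R = 0.01984 m/day, D_R = D/R = 0.01379 m²/day.
Peak time from v_R²t² + 2D_R t − x² = 0: t = (√(D_R² + v_R²x²) − D_R)/v_R².
√(D_R² + v_R²x²) = √(0.01379² + 0.01984² × 459²) = 9.107; v_R² = 0.0003936.
t = (9.107 − 0.01379)/0.0003936 = 23100 days.

23100 days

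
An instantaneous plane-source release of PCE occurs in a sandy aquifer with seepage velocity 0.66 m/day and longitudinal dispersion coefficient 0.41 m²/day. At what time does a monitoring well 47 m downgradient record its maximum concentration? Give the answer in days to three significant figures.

70.3 days

For the 1D instantaneous-source solution, setting ∂C/∂t = 0 at fixed x gives v²t² + 2Dt − x² = 0, so t = (√(D² + v²x²) − D)/v².
√(D² + v²x²) = √(0.41² + 0.66² × 47²) = 31.02; v² = 0.4356.
t = (31.02 − 0.41)/0.4356 = 70.3 days (vs. the pure-advection estimate x/v = 71.2 d).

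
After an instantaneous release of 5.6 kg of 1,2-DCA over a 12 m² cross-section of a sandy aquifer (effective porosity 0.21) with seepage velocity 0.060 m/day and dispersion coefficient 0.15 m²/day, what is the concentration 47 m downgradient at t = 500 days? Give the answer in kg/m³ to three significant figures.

0.0276 kg/m³

For an instantaneous plane source, C(x,t) = M/(n_e·A·√(4πDt)) · exp(−(x−vt)²/(4Dt)), with n_e·A the pore (flow) area.
Plume center vt = 0.060 × 500 = 30 m, so the well at 47 m is 17 m downgradient of the peak.
√(4πDt) = 30.70 m, giving peak height M/(n_e·A·√(4πDt)) = 5.6/(0.21 × 12 × 30.70) = 0.07239 kg/m³.
(x−vt)²/(4Dt) = (17)²/(4 × 0.15 × 500) = 0.9633; exp(−0.9633) = 0.3816.
C = 0.07239 × 0.3816 = 0.0276 kg/m³.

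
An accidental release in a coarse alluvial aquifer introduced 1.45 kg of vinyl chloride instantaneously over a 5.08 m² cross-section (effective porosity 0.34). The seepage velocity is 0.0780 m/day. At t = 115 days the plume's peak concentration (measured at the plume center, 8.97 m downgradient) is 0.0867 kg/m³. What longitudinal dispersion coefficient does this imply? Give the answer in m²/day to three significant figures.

At the plume center C_max = M/(n_e·A·√(4πDt)), so D = M²/(4πt·(n_e·A·C_max)²).
n_e·A·C_max = 0.34 × 5.08 × 0.0867 = 0.1497 kg/m.
D = 1.45²/(4π × 115 × 0.1497²) = 0.0649 m²/day.

0.0649 m²/day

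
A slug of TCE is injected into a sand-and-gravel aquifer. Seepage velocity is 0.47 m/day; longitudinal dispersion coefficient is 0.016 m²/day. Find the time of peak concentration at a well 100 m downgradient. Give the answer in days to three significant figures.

For the 1D instantaneous-source solution, setting ∂C/∂t = 0 at fixed x gives v²t² + 2Dt − x² = 0, so t = (√(D² + v²x²) − D)/v².
√(D² + v²x²) = √(0.016² + 0.47² × 100²) = 47.00; v² = 0.2209.
t = (47.00 − 0.016)/0.2209 = 213 days (vs. the pure-advection estimate x/v = 213 d).

213 days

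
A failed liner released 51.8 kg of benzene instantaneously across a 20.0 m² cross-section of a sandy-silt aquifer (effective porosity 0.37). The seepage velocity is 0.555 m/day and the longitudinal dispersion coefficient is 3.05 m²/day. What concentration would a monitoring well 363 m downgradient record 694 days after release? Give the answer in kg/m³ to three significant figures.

0.0405 kg/m³

For an instantaneous plane source, C(x,t) = M/(n_e·A·√(4πDt)) · exp(−(x−vt)²/(4Dt)), with n_e·A the pore (flow) area.
Plume center vt = 0.555 × 694 = 385.17 m, so the well at 363 m is 22.17 m upgradient of the peak.
√(4πDt) = 163.1 m, giving peak height M/(n_e·A·√(4πDt)) = 51.8/(0.37 × 20.0 × 163.1) = 0.04292 kg/m³.
(x−vt)²/(4Dt) = (-22.17)²/(4 × 3.05 × 694) = 0.05805; exp(−0.05805) = 0.9436.
C = 0.04292 × 0.9436 = 0.0405 kg/m³.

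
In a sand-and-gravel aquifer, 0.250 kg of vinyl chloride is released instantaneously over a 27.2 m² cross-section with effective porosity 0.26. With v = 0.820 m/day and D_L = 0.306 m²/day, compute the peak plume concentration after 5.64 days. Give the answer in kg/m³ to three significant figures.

The peak of an instantaneous 1D plume sits at x = vt; there the Gaussian factor is 1 and C_max = M/(n_e·A·√(4πDt)), where n_e·A is the pore area the mass is dissolved in.
√(4πDt) = √(4π × 0.306 × 5.64) = 4.657 m, so C_max = 0.250/(0.26 × 27.2 × 4.657) = 0.00759 kg/m³.

0.00759 kg/m³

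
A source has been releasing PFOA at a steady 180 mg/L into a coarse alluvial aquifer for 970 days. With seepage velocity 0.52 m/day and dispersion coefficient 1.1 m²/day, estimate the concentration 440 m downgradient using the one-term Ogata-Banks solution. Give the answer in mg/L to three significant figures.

For a continuous step input, C/C₀ ≈ ½·erfc((x−vt)/(2√(Dt))).
vt = 0.52 × 970 = 504.4 m and 2√(Dt) = 2√(1.1 × 970) = 65.33 m.
Argument (x−vt)/(2√(Dt)) = (440 − 504.4)/65.33 = -0.9858; ½·erfc(-0.9858) = 0.9184.
C = 180 × 0.9184 = 165 mg/L.

165 mg/L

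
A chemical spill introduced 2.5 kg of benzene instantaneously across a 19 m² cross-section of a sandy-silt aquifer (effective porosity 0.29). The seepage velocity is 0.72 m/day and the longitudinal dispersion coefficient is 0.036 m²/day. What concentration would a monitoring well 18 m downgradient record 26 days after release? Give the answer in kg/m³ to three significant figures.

0.115 kg/m³

For an instantaneous plane source, C(x,t) = M/(n_e·A·√(4πDt)) · exp(−(x−vt)²/(4Dt)), with n_e·A the pore (flow) area.
Plume center vt = 0.72 × 26 = 18.72 m, so the well at 18 m is 0.72 m upgradient of the peak.
√(4πDt) = 3.430 m, giving peak height M/(n_e·A·√(4πDt)) = 2.5/(0.29 × 19 × 3.430) = 0.1323 kg/m³.
(x−vt)²/(4Dt) = (-0.72)²/(4 × 0.036 × 26) = 0.1385; exp(−0.1385) = 0.8707.
C = 0.1323 × 0.8707 = 0.115 kg/m³.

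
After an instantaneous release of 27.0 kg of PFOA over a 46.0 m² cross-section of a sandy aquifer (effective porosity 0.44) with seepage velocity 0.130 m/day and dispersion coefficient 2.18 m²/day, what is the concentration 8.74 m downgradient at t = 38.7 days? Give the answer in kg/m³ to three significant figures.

For an instantaneous plane source, C(x,t) = M/(n_e·A·√(4πDt)) · exp(−(x−vt)²/(4Dt)), with n_e·A the pore (flow) area.
Plume center vt = 0.130 × 38.7 = 5.031 m, so the well at 8.74 m is 3.709 m downgradient of the peak.
√(4πDt) = 32.56 m, giving peak height M/(n_e·A·√(4πDt)) = 27.0/(0.44 × 46.0 × 32.56) = 0.04097 kg/m³.
(x−vt)²/(4Dt) = (3.709)²/(4 × 2.18 × 38.7) = 0.04076; exp(−0.04076) = 0.9601.
C = 0.04097 × 0.9601 = 0.0393 kg/m³.

0.0393 kg/m³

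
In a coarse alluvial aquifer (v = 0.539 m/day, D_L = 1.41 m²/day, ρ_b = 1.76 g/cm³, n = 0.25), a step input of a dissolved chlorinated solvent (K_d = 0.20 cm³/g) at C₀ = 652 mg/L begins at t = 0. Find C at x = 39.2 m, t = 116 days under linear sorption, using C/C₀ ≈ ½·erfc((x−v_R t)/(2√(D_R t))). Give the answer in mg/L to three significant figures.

Retardation factor R = 1 + ρ_b·K_d/n = 1 + 1.76 × 0.20/0.25 = 2.408.
Sorption retards both mechanisms: v_R = v/R = 0.2238 m/day, D_R = D/R = 0.5855 m²/day.
v_R·t = 0.2238 × 116 = 25.9608 m; 2√(D_R t) = 16.48 m; argument = (39.2 − 25.9608)/16.48 = 0.8033.
C = C₀ × ½·erfc(0.8033) = 652 × 0.1280 = 83.5 mg/L.

83.5 mg/L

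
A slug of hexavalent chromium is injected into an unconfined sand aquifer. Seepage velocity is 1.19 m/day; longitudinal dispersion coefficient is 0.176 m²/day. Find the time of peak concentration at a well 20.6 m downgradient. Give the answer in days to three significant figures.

For the 1D instantaneous-source solution, setting ∂C/∂t = 0 at fixed x gives v²t² + 2Dt − x² = 0, so t = (√(D² + v²x²) − D)/v².
√(D² + v²x²) = √(0.176² + 1.19² × 20.6²) = 24.51; v² = 1.4161.
t = (24.51 − 0.176)/1.4161 = 17.2 days (vs. the pure-advection estimate x/v = 17.3 d).

17.2 days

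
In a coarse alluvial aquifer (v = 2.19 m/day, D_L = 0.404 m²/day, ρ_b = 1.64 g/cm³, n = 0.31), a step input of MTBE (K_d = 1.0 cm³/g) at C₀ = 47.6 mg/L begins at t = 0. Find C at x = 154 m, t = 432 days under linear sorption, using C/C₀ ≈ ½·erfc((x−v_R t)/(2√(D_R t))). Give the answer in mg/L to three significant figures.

Retardation factor R = 1 + ρ_b·K_d/n = 1 + 1.64 × 1.0/0.31 = 6.290.
Sorption retards both mechanisms: v_R = v/R = 0.3482 m/day, D_R = D/R = 0.06423 m²/day.
v_R·t = 0.3482 × 432 = 150.4224 m; 2√(D_R t) = 10.54 m; argument = (154 − 150.4224)/10.54 = 0.3394.
C = C₀ × ½·erfc(0.3394) = 47.6 × 0.3156 = 15.0 mg/L.

15.0 mg/L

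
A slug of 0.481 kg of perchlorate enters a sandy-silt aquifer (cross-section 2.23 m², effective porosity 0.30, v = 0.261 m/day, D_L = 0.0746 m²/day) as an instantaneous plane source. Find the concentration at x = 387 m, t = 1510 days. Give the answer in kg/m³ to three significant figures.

For an instantaneous plane source, C(x,t) = M/(n_e·A·√(4πDt)) · exp(−(x−vt)²/(4Dt)), with n_e·A the pore (flow) area.
Plume center vt = 0.261 × 1510 = 394.11 m, so the well at 387 m is 7.11 m upgradient of the peak.
√(4πDt) = 37.62 m, giving peak height M/(n_e·A·√(4πDt)) = 0.481/(0.30 × 2.23 × 37.62) = 0.01911 kg/m³.
(x−vt)²/(4Dt) = (-7.11)²/(4 × 0.0746 × 1510) = 0.1122; exp(−0.1122) = 0.8939.
C = 0.01911 × 0.8939 = 0.0171 kg/m³.

0.0171 kg/m³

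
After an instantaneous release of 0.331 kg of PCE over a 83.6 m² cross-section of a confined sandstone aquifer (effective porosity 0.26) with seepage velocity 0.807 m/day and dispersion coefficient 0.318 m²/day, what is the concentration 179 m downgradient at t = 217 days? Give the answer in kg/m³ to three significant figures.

0.000490 kg/m³

For an instantaneous plane source, C(x,t) = M/(n_e·A·√(4πDt)) · exp(−(x−vt)²/(4Dt)), with n_e·A the pore (flow) area.
Plume center vt = 0.807 × 217 = 175.119 m, so the well at 179 m is 3.881 m downgradient of the peak.
√(4πDt) = 29.45 m, giving peak height M/(n_e·A·√(4πDt)) = 0.331/(0.26 × 83.6 × 29.45) = 0.0005171 kg/m³.
(x−vt)²/(4Dt) = (3.881)²/(4 × 0.318 × 217) = 0.05457; exp(−0.05457) = 0.9469.
C = 0.0005171 × 0.9469 = 0.000490 kg/m³.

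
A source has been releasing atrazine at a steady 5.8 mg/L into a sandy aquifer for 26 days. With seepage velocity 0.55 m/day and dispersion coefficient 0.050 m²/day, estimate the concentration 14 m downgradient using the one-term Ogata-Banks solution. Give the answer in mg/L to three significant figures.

For a continuous step input, C/C₀ ≈ ½·erfc((x−vt)/(2√(Dt))).
vt = 0.55 × 26 = 14.3 m and 2√(Dt) = 2√(0.050 × 26) = 2.280 m.
Argument (x−vt)/(2√(Dt)) = (14 − 14.3)/2.280 = -0.1316; ½·erfc(-0.1316) = 0.5738.
C = 5.8 × 0.5738 = 3.33 mg/L.

3.33 mg/L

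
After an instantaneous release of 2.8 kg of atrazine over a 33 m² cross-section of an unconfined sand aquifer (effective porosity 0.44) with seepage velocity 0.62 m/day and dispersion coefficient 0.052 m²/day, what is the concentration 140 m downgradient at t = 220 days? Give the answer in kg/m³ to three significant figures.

For an instantaneous plane source, C(x,t) = M/(n_e·A·√(4πDt)) · exp(−(x−vt)²/(4Dt)), with n_e·A the pore (flow) area.
Plume center vt = 0.62 × 220 = 136.4 m, so the well at 140 m is 3.6 m downgradient of the peak.
√(4πDt) = 11.99 m, giving peak height M/(n_e·A·√(4πDt)) = 2.8/(0.44 × 33 × 11.99) = 0.01608 kg/m³.
(x−vt)²/(4Dt) = (3.6)²/(4 × 0.052 × 220) = 0.2832; exp(−0.2832) = 0.7534.
C = 0.01608 × 0.7534 = 0.0121 kg/m³.

0.0121 kg/m³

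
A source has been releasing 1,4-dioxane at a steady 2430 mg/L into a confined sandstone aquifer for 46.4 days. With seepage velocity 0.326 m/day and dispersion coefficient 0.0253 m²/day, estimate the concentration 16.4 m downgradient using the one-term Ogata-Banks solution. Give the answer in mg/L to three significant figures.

493 mg/L

For a continuous step input, C/C₀ ≈ ½·erfc((x−vt)/(2√(Dt))).
vt = 0.326 × 46.4 = 15.1264 m and 2√(Dt) = 2√(0.0253 × 46.4) = 2.167 m.
Argument (x−vt)/(2√(Dt)) = (16.4 − 15.1264)/2.167 = 0.5877; ½·erfc(0.5877) = 0.2029.
C = 2430 × 0.2029 = 493 mg/L.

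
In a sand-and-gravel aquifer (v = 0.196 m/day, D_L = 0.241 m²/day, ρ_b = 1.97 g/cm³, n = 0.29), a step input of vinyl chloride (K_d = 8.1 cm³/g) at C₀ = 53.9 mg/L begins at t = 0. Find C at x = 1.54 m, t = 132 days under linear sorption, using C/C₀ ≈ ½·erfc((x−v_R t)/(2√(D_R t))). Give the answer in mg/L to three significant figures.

8.40 mg/L

Retardation factor R = 1 + ρ_b·K_d/n = 1 + 1.97 × 8.1/0.29 = 56.02.
Sorption retards both mechanisms: v_R = v/R = 0.003499 m/day, D_R = D/R = 0.004302 m²/day.
v_R·t = 0.003499 × 132 = 0.461868 m; 2√(D_R t) = 1.507 m; argument = (1.54 − 0.461868)/1.507 = 0.7154.
C = C₀ × ½·erfc(0.7154) = 53.9 × 0.1558 = 8.40 mg/L.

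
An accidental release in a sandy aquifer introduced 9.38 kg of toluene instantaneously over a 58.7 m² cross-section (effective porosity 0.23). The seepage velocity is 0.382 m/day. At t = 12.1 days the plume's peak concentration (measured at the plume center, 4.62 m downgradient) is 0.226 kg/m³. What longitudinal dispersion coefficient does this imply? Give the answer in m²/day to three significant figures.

0.0622 m²/day

At the plume center C_max = M/(n_e·A·√(4πDt)), so D = M²/(4πt·(n_e·A·C_max)²).
n_e·A·C_max = 0.23 × 58.7 × 0.226 = 3.051 kg/m.
D = 9.38²/(4π × 12.1 × 3.051²) = 0.0622 m²/day.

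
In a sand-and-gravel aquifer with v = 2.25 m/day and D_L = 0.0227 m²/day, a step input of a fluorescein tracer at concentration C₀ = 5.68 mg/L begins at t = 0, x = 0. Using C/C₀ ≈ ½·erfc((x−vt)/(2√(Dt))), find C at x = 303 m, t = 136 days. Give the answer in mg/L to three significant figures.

5.03 mg/L

For a continuous step input, C/C₀ ≈ ½·erfc((x−vt)/(2√(Dt))).
vt = 2.25 × 136 = 306 m and 2√(Dt) = 2√(0.0227 × 136) = 3.514 m.
Argument (x−vt)/(2√(Dt)) = (303 − 306)/3.514 = -0.8537; ½·erfc(-0.8537) = 0.8863.
C = 5.68 × 0.8863 = 5.03 mg/L.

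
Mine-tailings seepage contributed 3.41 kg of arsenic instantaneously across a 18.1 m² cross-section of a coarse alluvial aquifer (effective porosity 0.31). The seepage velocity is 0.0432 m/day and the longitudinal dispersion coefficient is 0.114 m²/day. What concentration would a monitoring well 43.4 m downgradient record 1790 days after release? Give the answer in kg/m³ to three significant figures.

0.00293 kg/m³

For an instantaneous plane source, C(x,t) = M/(n_e·A·√(4πDt)) · exp(−(x−vt)²/(4Dt)), with n_e·A the pore (flow) area.
Plume center vt = 0.0432 × 1790 = 77.328 m, so the well at 43.4 m is 33.928 m upgradient of the peak.
√(4πDt) = 50.64 m, giving peak height M/(n_e·A·√(4πDt)) = 3.41/(0.31 × 18.1 × 50.64) = 0.01200 kg/m³.
(x−vt)²/(4Dt) = (-33.928)²/(4 × 0.114 × 1790) = 1.410; exp(−1.410) = 0.2441.
C = 0.01200 × 0.2441 = 0.00293 kg/m³.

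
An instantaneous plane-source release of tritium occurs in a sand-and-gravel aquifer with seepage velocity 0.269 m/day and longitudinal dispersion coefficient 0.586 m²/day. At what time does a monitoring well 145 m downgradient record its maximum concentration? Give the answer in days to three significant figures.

For the 1D instantaneous-source solution, setting ∂C/∂t = 0 at fixed x gives v²t² + 2Dt − x² = 0, so t = (√(D² + v²x²) − D)/v².
√(D² + v²x²) = √(0.586² + 0.269² × 145²) = 39.01; v² = 0.072361.
t = (39.01 − 0.586)/0.072361 = 531 days (vs. the pure-advection estimate x/v = 539 d).

531 days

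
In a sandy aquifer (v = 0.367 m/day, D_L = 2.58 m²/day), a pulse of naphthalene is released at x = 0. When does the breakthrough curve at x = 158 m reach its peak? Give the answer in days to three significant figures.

412 days

For the 1D instantaneous-source solution, setting ∂C/∂t = 0 at fixed x gives v²t² + 2Dt − x² = 0, so t = (√(D² + v²x²) − D)/v².
√(D² + v²x²) = √(2.58² + 0.367² × 158²) = 58.04; v² = 0.134689.
t = (58.04 − 2.58)/0.134689 = 412 days (vs. the pure-advection estimate x/v = 431 d).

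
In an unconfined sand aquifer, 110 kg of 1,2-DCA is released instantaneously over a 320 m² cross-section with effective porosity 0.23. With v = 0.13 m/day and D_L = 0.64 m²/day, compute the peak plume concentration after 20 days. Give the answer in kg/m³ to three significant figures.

0.118 kg/m³

The peak of an instantaneous 1D plume sits at x = vt; there the Gaussian factor is 1 and C_max = M/(n_e·A·√(4πDt)), where n_e·A is the pore area the mass is dissolved in.
√(4πDt) = √(4π × 0.64 × 20) = 12.68 m, so C_max = 110/(0.23 × 320 × 12.68) = 0.118 kg/m³.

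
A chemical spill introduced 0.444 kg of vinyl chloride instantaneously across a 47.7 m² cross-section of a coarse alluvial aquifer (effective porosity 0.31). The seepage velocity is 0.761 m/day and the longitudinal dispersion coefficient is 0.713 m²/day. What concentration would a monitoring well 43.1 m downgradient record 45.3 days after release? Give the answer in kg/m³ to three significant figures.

For an instantaneous plane source, C(x,t) = M/(n_e·A·√(4πDt)) · exp(−(x−vt)²/(4Dt)), with n_e·A the pore (flow) area.
Plume center vt = 0.761 × 45.3 = 34.4733 m, so the well at 43.1 m is 8.6267 m downgradient of the peak.
√(4πDt) = 20.15 m, giving peak height M/(n_e·A·√(4πDt)) = 0.444/(0.31 × 47.7 × 20.15) = 0.001490 kg/m³.
(x−vt)²/(4Dt) = (8.6267)²/(4 × 0.713 × 45.3) = 0.5760; exp(−0.5760) = 0.5621.
C = 0.001490 × 0.5621 = 0.000838 kg/m³.

0.000838 kg/m³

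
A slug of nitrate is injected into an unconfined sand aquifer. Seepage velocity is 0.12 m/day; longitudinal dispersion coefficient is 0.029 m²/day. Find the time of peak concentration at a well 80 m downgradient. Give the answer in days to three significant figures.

For the 1D instantaneous-source solution, setting ∂C/∂t = 0 at fixed x gives v²t² + 2Dt − x² = 0, so t = (√(D² + v²x²) − D)/v².
√(D² + v²x²) = √(0.029² + 0.12² × 80²) = 9.600; v² = 0.0144.
t = (9.600 − 0.029)/0.0144 = 665 days (vs. the pure-advection estimate x/v = 667 d).

665 days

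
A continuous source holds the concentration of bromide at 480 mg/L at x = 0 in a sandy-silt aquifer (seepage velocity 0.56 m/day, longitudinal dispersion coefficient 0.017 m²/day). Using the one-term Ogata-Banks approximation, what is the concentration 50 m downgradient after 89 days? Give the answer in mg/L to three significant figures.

222 mg/L

For a continuous step input, C/C₀ ≈ ½·erfc((x−vt)/(2√(Dt))).
vt = 0.56 × 89 = 49.84 m and 2√(Dt) = 2√(0.017 × 89) = 2.460 m.
Argument (x−vt)/(2√(Dt)) = (50 − 49.84)/2.460 = 0.06504; ½·erfc(0.06504) = 0.4634.
C = 480 × 0.4634 = 222 mg/L.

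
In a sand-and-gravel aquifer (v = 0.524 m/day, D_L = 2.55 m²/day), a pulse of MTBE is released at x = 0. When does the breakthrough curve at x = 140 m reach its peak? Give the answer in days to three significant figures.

For the 1D instantaneous-source solution, setting ∂C/∂t = 0 at fixed x gives v²t² + 2Dt − x² = 0, so t = (√(D² + v²x²) − D)/v².
√(D² + v²x²) = √(2.55² + 0.524² × 140²) = 73.40; v² = 0.274576.
t = (73.40 − 2.55)/0.274576 = 258 days (vs. the pure-advection estimate x/v = 267 d).

258 days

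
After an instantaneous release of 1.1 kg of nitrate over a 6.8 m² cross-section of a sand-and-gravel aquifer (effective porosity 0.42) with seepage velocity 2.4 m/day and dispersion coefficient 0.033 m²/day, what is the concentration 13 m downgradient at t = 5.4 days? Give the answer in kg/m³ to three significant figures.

For an instantaneous plane source, C(x,t) = M/(n_e·A·√(4πDt)) · exp(−(x−vt)²/(4Dt)), with n_e·A the pore (flow) area.
Plume center vt = 2.4 × 5.4 = 12.96 m, so the well at 13 m is 0.04 m downgradient of the peak.
√(4πDt) = 1.496 m, giving peak height M/(n_e·A·√(4πDt)) = 1.1/(0.42 × 6.8 × 1.496) = 0.2575 kg/m³.
(x−vt)²/(4Dt) = (0.04)²/(4 × 0.033 × 5.4) = 0.002245; exp(−0.002245) = 0.9978.
C = 0.2575 × 0.9978 = 0.257 kg/m³.

0.257 kg/m³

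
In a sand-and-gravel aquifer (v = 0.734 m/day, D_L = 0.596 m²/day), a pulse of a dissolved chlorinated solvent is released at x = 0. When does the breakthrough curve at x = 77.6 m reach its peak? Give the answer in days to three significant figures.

For the 1D instantaneous-source solution, setting ∂C/∂t = 0 at fixed x gives v²t² + 2Dt − x² = 0, so t = (√(D² + v²x²) − D)/v².
√(D² + v²x²) = √(0.596² + 0.734² × 77.6²) = 56.96; v² = 0.538756.
t = (56.96 − 0.596)/0.538756 = 105 days (vs. the pure-advection estimate x/v = 106 d).

105 days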